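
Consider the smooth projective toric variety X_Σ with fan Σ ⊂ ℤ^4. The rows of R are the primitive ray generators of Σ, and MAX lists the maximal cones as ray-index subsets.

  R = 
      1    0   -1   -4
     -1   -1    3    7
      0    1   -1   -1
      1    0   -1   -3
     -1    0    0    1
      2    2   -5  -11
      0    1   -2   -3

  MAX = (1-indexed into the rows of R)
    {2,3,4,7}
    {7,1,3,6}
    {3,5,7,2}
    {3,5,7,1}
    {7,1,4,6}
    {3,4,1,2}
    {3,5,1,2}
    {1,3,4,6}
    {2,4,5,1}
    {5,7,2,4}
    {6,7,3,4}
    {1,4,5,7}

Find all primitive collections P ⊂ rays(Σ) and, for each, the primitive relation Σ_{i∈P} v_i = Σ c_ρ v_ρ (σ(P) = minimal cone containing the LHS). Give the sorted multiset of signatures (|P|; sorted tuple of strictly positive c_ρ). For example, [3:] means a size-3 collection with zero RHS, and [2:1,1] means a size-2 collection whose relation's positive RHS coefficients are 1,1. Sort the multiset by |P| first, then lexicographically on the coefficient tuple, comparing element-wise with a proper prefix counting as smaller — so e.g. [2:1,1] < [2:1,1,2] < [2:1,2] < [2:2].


Σ has 5 primitive collections:

  • {2,6}:  v_{2} + v_{6} = v_{3} + v_{4} ; sig = [2:1,1]
  • {5,6}:  v_{5} + v_{6} = v_{1} + 2·v_{7} ; sig = [2:1,2]
  • {1,2,7}:  v_{1} + v_{2} + v_{7} = 0 ; sig = [3:]
  • {3,4,5}:  v_{3} + v_{4} + v_{5} = v_{7} ; sig = [3:1]
  • {1,3,4,7}:  v_{1} + v_{3} + v_{4} + v_{7} = v_{6} ; sig = [4:1]

Signatures (|P|; sorted positive RHS coefficients), sorted:
{ [2:1,1],  [2:1,2],  [3:],  [3:1],  [4:1] }


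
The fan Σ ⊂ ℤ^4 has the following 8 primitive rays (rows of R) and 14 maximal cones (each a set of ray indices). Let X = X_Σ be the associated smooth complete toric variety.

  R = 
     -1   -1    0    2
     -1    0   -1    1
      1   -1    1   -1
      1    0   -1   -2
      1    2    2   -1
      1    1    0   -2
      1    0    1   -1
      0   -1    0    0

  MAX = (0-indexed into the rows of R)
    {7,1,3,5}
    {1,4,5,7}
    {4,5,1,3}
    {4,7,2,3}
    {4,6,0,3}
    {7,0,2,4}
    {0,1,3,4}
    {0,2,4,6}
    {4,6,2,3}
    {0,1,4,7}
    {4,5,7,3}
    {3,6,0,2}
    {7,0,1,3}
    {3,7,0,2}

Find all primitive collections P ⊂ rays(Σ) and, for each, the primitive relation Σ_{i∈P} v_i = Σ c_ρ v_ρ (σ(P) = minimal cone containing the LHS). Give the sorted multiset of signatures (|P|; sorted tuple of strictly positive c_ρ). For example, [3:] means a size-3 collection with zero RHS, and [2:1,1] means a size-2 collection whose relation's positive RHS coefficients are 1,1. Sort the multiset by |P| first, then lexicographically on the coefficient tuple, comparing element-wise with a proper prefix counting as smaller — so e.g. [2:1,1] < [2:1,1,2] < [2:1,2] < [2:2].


Primitive collections (9):

  {0,5}:  v_{0} + v_{5} = 0 — sig = [2:]
  {1,6}:  v_{1} + v_{6} = 0 — sig = [2:]
  {1,2}:  v_{1} + v_{2} = v_{7} — sig = [2:1]
  {6,7}:  v_{6} + v_{7} = v_{2} — sig = [2:1]
  {5,6}:  v_{5} + v_{6} = v_{3} + v_{4} + v_{7} — sig = [2:1,1,1]
  {2,5}:  v_{2} + v_{5} = v_{3} + v_{4} + 2·v_{7} — sig = [2:1,1,2]
  {0,3,4,7}:  v_{0} + v_{3} + v_{4} + v_{7} = v_{6} — sig = [4:1]
  {1,3,4,7}:  v_{1} + v_{3} + v_{4} + v_{7} = v_{5} — sig = [4:1]
  {0,2,3,4}:  v_{0} + v_{2} + v_{3} + v_{4} = 2·v_{6} — sig = [4:2]

Hence PRS(X_Σ) =
[[2:], [2:], [2:1], [2:1], [2:1,1,1], [2:1,1,2], [4:1], [4:1], [4:2]]


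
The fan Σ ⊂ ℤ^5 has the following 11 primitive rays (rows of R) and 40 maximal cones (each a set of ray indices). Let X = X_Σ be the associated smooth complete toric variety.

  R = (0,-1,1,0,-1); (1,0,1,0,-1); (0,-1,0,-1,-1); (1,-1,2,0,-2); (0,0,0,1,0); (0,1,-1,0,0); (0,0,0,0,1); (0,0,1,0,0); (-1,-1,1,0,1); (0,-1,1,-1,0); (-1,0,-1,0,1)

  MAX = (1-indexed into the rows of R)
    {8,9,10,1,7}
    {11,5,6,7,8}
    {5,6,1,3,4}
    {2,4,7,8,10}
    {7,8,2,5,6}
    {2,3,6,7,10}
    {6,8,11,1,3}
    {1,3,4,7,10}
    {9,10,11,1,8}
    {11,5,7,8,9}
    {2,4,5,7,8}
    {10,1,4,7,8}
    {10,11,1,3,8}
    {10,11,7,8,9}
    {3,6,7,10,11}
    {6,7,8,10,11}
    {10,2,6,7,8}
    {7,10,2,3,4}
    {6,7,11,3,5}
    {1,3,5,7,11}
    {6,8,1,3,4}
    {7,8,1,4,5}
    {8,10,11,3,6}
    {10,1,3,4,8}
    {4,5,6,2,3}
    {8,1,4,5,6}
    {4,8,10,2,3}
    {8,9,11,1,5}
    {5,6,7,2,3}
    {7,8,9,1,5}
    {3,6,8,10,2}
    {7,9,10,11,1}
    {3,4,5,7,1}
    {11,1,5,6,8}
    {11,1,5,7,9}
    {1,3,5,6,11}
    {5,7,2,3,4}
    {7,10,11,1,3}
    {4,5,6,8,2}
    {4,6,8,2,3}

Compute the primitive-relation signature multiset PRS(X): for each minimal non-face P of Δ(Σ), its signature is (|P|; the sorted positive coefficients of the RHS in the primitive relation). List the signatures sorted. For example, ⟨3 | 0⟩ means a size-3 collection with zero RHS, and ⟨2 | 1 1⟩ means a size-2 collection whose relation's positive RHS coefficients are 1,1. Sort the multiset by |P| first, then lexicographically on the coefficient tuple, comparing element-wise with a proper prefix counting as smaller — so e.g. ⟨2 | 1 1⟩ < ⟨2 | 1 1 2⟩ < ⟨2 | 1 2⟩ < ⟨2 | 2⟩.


Minimal non-faces — 15 found among 11 rays, 40 max cones:

  P = {2,11}:  v_{2} + v_{11} = 0  so sig = ⟨2 | 0⟩
  P = {1,2}:  v_{1} + v_{2} = v_{4}  so sig = ⟨2 | 1⟩
  P = {4,11}:  v_{4} + v_{11} = v_{1}  so sig = ⟨2 | 1⟩
  P = {5,10}:  v_{5} + v_{10} = v_{1} + v_{7}  so sig = ⟨2 | 1 1⟩
  P = {6,9}:  v_{6} + v_{9} = v_{8} + v_{11}  so sig = ⟨2 | 1 1⟩
  P = {2,9}:  v_{2} + v_{9} = v_{1} + v_{7} + v_{8}  so sig = ⟨2 | 1 1 1⟩
  P = {3,9}:  v_{3} + v_{9} = v_{1} + v_{10} + v_{11}  so sig = ⟨2 | 1 1 1⟩
  P = {4,9}:  v_{4} + v_{9} = 2·v_{1} + v_{7} + v_{8}  so sig = ⟨2 | 1 1 2⟩
  P = {1,6,7}:  v_{1} + v_{6} + v_{7} = 0  so sig = ⟨3 | 0⟩
  P = {3,5,8}:  v_{3} + v_{5} + v_{8} = v_{1}  so sig = ⟨3 | 1⟩
  P = {3,7,8}:  v_{3} + v_{7} + v_{8} = v_{10}  so sig = ⟨3 | 1⟩
  P = {4,6,7}:  v_{4} + v_{6} + v_{7} = v_{2}  so sig = ⟨3 | 1⟩
  P = {1,6,10}:  v_{1} + v_{6} + v_{10} = v_{3} + v_{8}  so sig = ⟨3 | 1 1⟩
  P = {4,6,10}:  v_{4} + v_{6} + v_{10} = v_{2} + v_{3} + v_{8}  so sig = ⟨3 | 1 1 1⟩
  P = {1,7,8,11}:  v_{1} + v_{7} + v_{8} + v_{11} = v_{9}  so sig = ⟨4 | 1⟩

Hence PRS(X_Σ) =
    |P|=2: 8 collections, coeffs (), (1), (1), (1,1), (1,1), (1,1,1), (1,1,1), (1,1,2)
    |P|=3: 6 collections, coeffs (), (1), (1), (1), (1,1), (1,1,1)
    |P|=4: 1 collection, coeffs (1)


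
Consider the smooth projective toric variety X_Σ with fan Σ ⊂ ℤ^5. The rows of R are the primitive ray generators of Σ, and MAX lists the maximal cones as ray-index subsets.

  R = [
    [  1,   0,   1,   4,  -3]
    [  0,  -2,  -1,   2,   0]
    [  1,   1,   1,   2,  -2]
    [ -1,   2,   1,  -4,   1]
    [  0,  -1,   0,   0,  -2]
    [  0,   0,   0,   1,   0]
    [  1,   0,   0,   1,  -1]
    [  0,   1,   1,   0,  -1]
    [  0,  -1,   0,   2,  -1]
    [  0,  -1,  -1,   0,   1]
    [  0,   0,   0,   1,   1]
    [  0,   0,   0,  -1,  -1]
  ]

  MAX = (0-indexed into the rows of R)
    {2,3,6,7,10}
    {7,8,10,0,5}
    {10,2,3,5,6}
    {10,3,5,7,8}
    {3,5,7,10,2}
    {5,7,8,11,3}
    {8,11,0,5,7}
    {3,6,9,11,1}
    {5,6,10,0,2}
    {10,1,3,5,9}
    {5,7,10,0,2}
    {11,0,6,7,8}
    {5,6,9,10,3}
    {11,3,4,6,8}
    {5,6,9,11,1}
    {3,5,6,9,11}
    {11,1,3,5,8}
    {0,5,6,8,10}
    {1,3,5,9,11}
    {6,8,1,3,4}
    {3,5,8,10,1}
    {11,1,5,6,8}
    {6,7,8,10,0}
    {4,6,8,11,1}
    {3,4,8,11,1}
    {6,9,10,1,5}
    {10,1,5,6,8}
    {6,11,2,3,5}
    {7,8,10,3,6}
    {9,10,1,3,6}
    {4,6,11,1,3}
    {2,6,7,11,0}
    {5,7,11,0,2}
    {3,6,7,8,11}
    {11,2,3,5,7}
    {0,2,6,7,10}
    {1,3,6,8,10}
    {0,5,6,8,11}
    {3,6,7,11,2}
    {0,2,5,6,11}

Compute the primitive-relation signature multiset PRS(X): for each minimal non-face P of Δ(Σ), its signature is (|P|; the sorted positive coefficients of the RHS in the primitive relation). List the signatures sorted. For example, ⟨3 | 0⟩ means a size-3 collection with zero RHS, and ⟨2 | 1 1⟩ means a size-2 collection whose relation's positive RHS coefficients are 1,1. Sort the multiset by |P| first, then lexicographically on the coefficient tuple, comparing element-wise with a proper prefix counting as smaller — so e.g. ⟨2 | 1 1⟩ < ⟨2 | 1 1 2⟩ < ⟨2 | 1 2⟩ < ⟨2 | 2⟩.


20 collections generate NE(X_Σ); each relation:

  {7,9}:  v_{7} + v_{9} = 0 ; sig = ⟨2 | 0⟩
  {10,11}:  v_{10} + v_{11} = 0 ; sig = ⟨2 | 0⟩
  {1,7}:  v_{1} + v_{7} = v_{8} ; sig = ⟨2 | 1⟩
  {2,8}:  v_{2} + v_{8} = v_{0} ; sig = ⟨2 | 1⟩
  {8,9}:  v_{8} + v_{9} = v_{1} ; sig = ⟨2 | 1⟩
  {2,9}:  v_{2} + v_{9} = v_{5} + v_{6} ; sig = ⟨2 | 1 1⟩
  {4,5}:  v_{4} + v_{5} = v_{8} + v_{11} ; sig = ⟨2 | 1 1⟩
  {0,9}:  v_{0} + v_{9} = v_{5} + v_{6} + v_{8} ; sig = ⟨2 | 1 1 1⟩
  {1,2}:  v_{1} + v_{2} = v_{5} + v_{6} + v_{8} ; sig = ⟨2 | 1 1 1⟩
  {2,4}:  v_{2} + v_{4} = v_{6} + v_{7} + v_{8} + v_{11} ; sig = ⟨2 | 1 1 1 1⟩
  {4,10}:  v_{4} + v_{10} = v_{1} + v_{3} + v_{6} + v_{8} ; sig = ⟨2 | 1 1 1 1⟩
  {0,4}:  v_{0} + v_{4} = v_{6} + v_{7} + 2·v_{8} + v_{11} ; sig = ⟨2 | 1 1 1 2⟩
  {4,7}:  v_{4} + v_{7} = v_{3} + v_{6} + 2·v_{8} + v_{11} ; sig = ⟨2 | 1 1 1 2⟩
  {4,9}:  v_{4} + v_{9} = 2·v_{1} + v_{3} + v_{6} + v_{11} ; sig = ⟨2 | 1 1 1 2⟩
  {0,1}:  v_{0} + v_{1} = v_{5} + v_{6} + 2·v_{8} ; sig = ⟨2 | 1 1 2⟩
  {0,3}:  v_{0} + v_{3} = 2·v_{7} ; sig = ⟨2 | 2⟩
  {5,6,7}:  v_{5} + v_{6} + v_{7} = v_{2} ; sig = ⟨3 | 1⟩
  {1,3,5,6}:  v_{1} + v_{3} + v_{5} + v_{6} = 0 ; sig = ⟨4 | 0⟩
  {3,5,6,8}:  v_{3} + v_{5} + v_{6} + v_{8} = v_{7} ; sig = ⟨4 | 1⟩
  {1,3,6,8,11}:  v_{1} + v_{3} + v_{6} + v_{8} + v_{11} = v_{4} ; sig = ⟨5 | 1⟩

so the primitive-relation signature multiset is
    ⟨2 | 0⟩
    ⟨2 | 0⟩
    ⟨2 | 1⟩
    ⟨2 | 1⟩
    ⟨2 | 1⟩
    ⟨2 | 1 1⟩
    ⟨2 | 1 1⟩
    ⟨2 | 1 1 1⟩
    ⟨2 | 1 1 1⟩
    ⟨2 | 1 1 1 1⟩
    ⟨2 | 1 1 1 1⟩
    ⟨2 | 1 1 1 2⟩
    ⟨2 | 1 1 1 2⟩
    ⟨2 | 1 1 1 2⟩
    ⟨2 | 1 1 2⟩
    ⟨2 | 2⟩
    ⟨3 | 1⟩
    ⟨4 | 0⟩
    ⟨4 | 1⟩
    ⟨5 | 1⟩


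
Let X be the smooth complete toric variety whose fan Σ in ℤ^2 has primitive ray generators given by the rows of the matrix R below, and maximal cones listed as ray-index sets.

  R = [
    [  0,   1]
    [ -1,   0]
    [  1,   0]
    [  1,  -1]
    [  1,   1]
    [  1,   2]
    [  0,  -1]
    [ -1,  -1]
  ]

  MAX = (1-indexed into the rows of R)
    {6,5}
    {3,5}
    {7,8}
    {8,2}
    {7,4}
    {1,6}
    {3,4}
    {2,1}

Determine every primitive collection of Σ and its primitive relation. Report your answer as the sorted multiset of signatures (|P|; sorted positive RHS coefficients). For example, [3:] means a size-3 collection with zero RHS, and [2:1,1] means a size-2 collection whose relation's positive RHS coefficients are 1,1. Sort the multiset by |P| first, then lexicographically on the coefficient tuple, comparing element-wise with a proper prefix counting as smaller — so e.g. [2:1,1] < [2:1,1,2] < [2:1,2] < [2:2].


Primitive collections (20):

  • {1,7}:  v_{1} + v_{7} = 0 ; sig = [2:]
  • {2,3}:  v_{2} + v_{3} = 0 ; sig = [2:]
  • {5,8}:  v_{5} + v_{8} = 0 ; sig = [2:]
  • {1,3}:  v_{1} + v_{3} = v_{5} ; sig = [2:1]
  • {1,4}:  v_{1} + v_{4} = v_{3} ; sig = [2:1]
  • {1,5}:  v_{1} + v_{5} = v_{6} ; sig = [2:1]
  • {1,8}:  v_{1} + v_{8} = v_{2} ; sig = [2:1]
  • {2,4}:  v_{2} + v_{4} = v_{7} ; sig = [2:1]
  • {2,5}:  v_{2} + v_{5} = v_{1} ; sig = [2:1]
  • {2,7}:  v_{2} + v_{7} = v_{8} ; sig = [2:1]
  • {3,7}:  v_{3} + v_{7} = v_{4} ; sig = [2:1]
  • {3,8}:  v_{3} + v_{8} = v_{7} ; sig = [2:1]
  • {5,7}:  v_{5} + v_{7} = v_{3} ; sig = [2:1]
  • {6,7}:  v_{6} + v_{7} = v_{5} ; sig = [2:1]
  • {6,8}:  v_{6} + v_{8} = v_{1} ; sig = [2:1]
  • {4,6}:  v_{4} + v_{6} = v_{3} + v_{5} ; sig = [2:1,1]
  • {2,6}:  v_{2} + v_{6} = 2·v_{1} ; sig = [2:2]
  • {3,6}:  v_{3} + v_{6} = 2·v_{5} ; sig = [2:2]
  • {4,5}:  v_{4} + v_{5} = 2·v_{3} ; sig = [2:2]
  • {4,8}:  v_{4} + v_{8} = 2·v_{7} ; sig = [2:2]

so the primitive-relation signature multiset is
{ [2:] ×3,  [2:1] ×12,  [2:1,1],  [2:2] ×4 }


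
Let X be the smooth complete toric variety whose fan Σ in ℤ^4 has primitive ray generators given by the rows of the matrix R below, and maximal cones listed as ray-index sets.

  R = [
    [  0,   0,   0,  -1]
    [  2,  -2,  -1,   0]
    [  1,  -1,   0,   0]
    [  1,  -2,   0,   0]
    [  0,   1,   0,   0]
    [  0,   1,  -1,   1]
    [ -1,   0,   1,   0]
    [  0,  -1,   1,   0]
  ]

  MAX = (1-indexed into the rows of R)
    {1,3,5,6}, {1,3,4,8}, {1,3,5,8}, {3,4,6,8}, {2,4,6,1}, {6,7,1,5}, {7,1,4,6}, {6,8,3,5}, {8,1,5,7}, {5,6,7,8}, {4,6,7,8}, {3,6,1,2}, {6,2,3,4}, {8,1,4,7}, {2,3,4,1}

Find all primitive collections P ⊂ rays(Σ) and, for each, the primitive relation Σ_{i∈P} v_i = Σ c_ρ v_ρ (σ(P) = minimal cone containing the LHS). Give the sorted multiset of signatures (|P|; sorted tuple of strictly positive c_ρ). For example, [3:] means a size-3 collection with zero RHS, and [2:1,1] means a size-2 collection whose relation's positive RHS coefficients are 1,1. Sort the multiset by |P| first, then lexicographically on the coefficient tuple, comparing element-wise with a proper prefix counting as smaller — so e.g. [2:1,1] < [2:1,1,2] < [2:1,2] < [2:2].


Primitive collections (7):

  P={2,7}:  v_{2} + v_{7} = v_{4}  ⟹  sig = [2:1]
  P={3,7}:  v_{3} + v_{7} = v_{8}  ⟹  sig = [2:1]
  P={4,5}:  v_{4} + v_{5} = v_{3}  ⟹  sig = [2:1]
  P={2,8}:  v_{2} + v_{8} = v_{3} + v_{4}  ⟹  sig = [2:1,1]
  P={2,5}:  v_{2} + v_{5} = v_{1} + 2·v_{3} + v_{6}  ⟹  sig = [2:1,1,2]
  P={1,6,8}:  v_{1} + v_{6} + v_{8} = 0  ⟹  sig = [3:]
  P={1,3,4,6}:  v_{1} + v_{3} + v_{4} + v_{6} = v_{2}  ⟹  sig = [4:1]

Signatures (|P|; sorted positive RHS coefficients), sorted:
    [2:1]
    [2:1]
    [2:1]
    [2:1,1]
    [2:1,1,2]
    [3:]
    [4:1]


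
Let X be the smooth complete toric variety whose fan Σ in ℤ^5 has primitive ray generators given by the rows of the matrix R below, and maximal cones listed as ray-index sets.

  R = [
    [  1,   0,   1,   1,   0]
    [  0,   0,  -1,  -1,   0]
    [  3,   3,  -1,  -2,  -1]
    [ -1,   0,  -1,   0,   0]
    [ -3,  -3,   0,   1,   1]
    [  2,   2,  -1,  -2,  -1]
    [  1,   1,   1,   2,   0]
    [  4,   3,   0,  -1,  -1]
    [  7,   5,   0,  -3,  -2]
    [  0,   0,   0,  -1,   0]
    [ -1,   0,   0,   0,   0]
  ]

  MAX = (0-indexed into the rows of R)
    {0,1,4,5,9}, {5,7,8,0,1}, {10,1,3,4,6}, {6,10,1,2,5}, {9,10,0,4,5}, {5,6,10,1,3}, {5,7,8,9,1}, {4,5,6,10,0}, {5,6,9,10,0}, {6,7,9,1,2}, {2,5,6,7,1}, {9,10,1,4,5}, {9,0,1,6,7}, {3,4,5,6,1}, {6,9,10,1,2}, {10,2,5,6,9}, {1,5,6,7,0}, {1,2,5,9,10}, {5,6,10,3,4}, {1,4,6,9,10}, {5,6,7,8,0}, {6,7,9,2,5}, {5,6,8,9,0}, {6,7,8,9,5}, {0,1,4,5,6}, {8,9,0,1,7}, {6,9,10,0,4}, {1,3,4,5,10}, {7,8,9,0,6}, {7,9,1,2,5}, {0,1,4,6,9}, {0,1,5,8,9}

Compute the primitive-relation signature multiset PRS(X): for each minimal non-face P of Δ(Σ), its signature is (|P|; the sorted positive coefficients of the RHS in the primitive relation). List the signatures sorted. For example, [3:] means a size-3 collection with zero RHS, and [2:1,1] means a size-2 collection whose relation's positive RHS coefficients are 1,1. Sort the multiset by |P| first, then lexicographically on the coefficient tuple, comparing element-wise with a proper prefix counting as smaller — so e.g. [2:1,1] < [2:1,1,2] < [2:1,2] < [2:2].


Minimal non-faces — 18 found among 11 rays, 32 max cones:

  • {0,2}:  v_{0} + v_{2} = v_{7}  →  sig = [2:1]
  • {2,4}:  v_{2} + v_{4} = v_{1}  →  sig = [2:1]
  • {3,8}:  v_{3} + v_{8} = v_{5} + v_{7}  →  sig = [2:1,1]
  • {3,9}:  v_{3} + v_{9} = v_{1} + v_{10}  →  sig = [2:1,1]
  • {4,7}:  v_{4} + v_{7} = v_{0} + v_{1}  →  sig = [2:1,1]
  • {0,3}:  v_{0} + v_{3} = v_{4} + v_{5} + v_{6}  →  sig = [2:1,1,1]
  • {3,7}:  v_{3} + v_{7} = v_{1} + v_{5} + v_{6}  →  sig = [2:1,1,1]
  • {7,10}:  v_{7} + v_{10} = v_{5} + v_{6} + v_{9}  →  sig = [2:1,1,1]
  • {2,3}:  v_{2} + v_{3} = 2·v_{1} + v_{5} + v_{6} + v_{10}  →  sig = [2:1,1,1,2]
  • {4,8}:  v_{4} + v_{8} = 2·v_{0} + v_{1} + v_{5} + v_{9}  →  sig = [2:1,1,1,2]
  • {2,8}:  v_{2} + v_{8} = v_{5} + 2·v_{7} + v_{9}  →  sig = [2:1,1,2]
  • {8,10}:  v_{8} + v_{10} = v_{0} + 2·v_{5} + v_{6} + 2·v_{9}  →  sig = [2:1,1,2,2]
  • {0,1,10}:  v_{0} + v_{1} + v_{10} = 0  →  sig = [3:]
  • {1,6,8}:  v_{1} + v_{6} + v_{8} = 2·v_{7}  →  sig = [3:2]
  • {4,5,6,9}:  v_{4} + v_{5} + v_{6} + v_{9} = 0  →  sig = [4:]
  • {0,5,7,9}:  v_{0} + v_{5} + v_{7} + v_{9} = v_{8}  →  sig = [4:1]
  • {1,5,6,9}:  v_{1} + v_{5} + v_{6} + v_{9} = v_{2}  →  sig = [4:1]
  • {1,4,5,6,10}:  v_{1} + v_{4} + v_{5} + v_{6} + v_{10} = v_{3}  →  sig = [5:1]

Hence PRS(X_Σ) =
[[2:1], [2:1], [2:1,1], [2:1,1], [2:1,1], [2:1,1,1], [2:1,1,1], [2:1,1,1], [2:1,1,1,2], [2:1,1,1,2], [2:1,1,2], [2:1,1,2,2], [3:], [3:2], [4:], [4:1], [4:1], [5:1]]


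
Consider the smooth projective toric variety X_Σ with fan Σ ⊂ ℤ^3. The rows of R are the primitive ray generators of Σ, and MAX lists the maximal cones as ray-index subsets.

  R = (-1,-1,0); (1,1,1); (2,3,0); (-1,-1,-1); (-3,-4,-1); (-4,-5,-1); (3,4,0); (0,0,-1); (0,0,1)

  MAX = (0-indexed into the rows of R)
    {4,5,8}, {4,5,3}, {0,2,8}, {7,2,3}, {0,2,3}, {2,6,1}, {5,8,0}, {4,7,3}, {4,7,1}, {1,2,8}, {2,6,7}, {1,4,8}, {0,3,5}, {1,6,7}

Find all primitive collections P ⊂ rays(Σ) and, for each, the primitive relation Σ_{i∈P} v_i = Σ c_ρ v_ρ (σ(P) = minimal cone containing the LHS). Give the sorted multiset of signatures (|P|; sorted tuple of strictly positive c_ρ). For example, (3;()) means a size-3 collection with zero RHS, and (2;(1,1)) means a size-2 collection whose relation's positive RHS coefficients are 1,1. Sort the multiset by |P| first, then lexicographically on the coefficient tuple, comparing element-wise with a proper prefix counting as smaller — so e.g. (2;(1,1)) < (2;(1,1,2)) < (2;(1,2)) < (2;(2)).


The 16 primitive collections of Σ (r=9, n=3):

  • {1,3}:  v_{1} + v_{3} = 0  ⟹  sig = (2;())
  • {7,8}:  v_{7} + v_{8} = 0  ⟹  sig = (2;())
  • {0,1}:  v_{0} + v_{1} = v_{8}  ⟹  sig = (2;(1))
  • {0,4}:  v_{0} + v_{4} = v_{5}  ⟹  sig = (2;(1))
  • {0,6}:  v_{0} + v_{6} = v_{2}  ⟹  sig = (2;(1))
  • {0,7}:  v_{0} + v_{7} = v_{3}  ⟹  sig = (2;(1))
  • {2,4}:  v_{2} + v_{4} = v_{3}  ⟹  sig = (2;(1))
  • {3,8}:  v_{3} + v_{8} = v_{0}  ⟹  sig = (2;(1))
  • {4,6}:  v_{4} + v_{6} = v_{7}  ⟹  sig = (2;(1))
  • {5,6}:  v_{5} + v_{6} = v_{3}  ⟹  sig = (2;(1))
  • {1,5}:  v_{1} + v_{5} = v_{4} + v_{8}  ⟹  sig = (2;(1,1))
  • {2,5}:  v_{2} + v_{5} = v_{0} + v_{3}  ⟹  sig = (2;(1,1))
  • {3,6}:  v_{3} + v_{6} = v_{2} + v_{7}  ⟹  sig = (2;(1,1))
  • {5,7}:  v_{5} + v_{7} = v_{3} + v_{4}  ⟹  sig = (2;(1,1))
  • {6,8}:  v_{6} + v_{8} = v_{1} + v_{2}  ⟹  sig = (2;(1,1))
  • {1,2,7}:  v_{1} + v_{2} + v_{7} = v_{6}  ⟹  sig = (3;(1))

Signatures (|P|; sorted positive RHS coefficients), sorted:
{ (2;()) ×2,  (2;(1)) ×8,  (2;(1,1)) ×5,  (3;(1)) }


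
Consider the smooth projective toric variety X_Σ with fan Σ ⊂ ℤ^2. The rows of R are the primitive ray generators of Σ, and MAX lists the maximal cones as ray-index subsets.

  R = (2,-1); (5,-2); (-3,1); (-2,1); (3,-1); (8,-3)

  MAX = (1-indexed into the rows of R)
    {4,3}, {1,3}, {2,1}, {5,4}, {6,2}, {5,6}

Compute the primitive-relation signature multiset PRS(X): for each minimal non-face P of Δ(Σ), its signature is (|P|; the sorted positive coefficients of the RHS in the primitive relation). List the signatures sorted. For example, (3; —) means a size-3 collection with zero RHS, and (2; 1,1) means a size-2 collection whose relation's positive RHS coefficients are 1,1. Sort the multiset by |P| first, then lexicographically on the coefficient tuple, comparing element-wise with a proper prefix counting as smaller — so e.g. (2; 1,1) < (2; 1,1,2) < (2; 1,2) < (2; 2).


Δ(Σ) — 6 vertices, 9 min non-faces:

  P = {1,4}:  v_{1} + v_{4} = 0  ⟹  sig = (2; —)
  P = {3,5}:  v_{3} + v_{5} = 0  ⟹  sig = (2; —)
  P = {1,5}:  v_{1} + v_{5} = v_{2}  ⟹  sig = (2; 1)
  P = {2,3}:  v_{2} + v_{3} = v_{1}  ⟹  sig = (2; 1)
  P = {2,4}:  v_{2} + v_{4} = v_{5}  ⟹  sig = (2; 1)
  P = {2,5}:  v_{2} + v_{5} = v_{6}  ⟹  sig = (2; 1)
  P = {3,6}:  v_{3} + v_{6} = v_{2}  ⟹  sig = (2; 1)
  P = {1,6}:  v_{1} + v_{6} = 2·v_{2}  ⟹  sig = (2; 2)
  P = {4,6}:  v_{4} + v_{6} = 2·v_{5}  ⟹  sig = (2; 2)

Hence PRS(X_Σ) =
    (2; —)
    (2; —)
    (2; 1)
    (2; 1)
    (2; 1)
    (2; 1)
    (2; 1)
    (2; 2)
    (2; 2)


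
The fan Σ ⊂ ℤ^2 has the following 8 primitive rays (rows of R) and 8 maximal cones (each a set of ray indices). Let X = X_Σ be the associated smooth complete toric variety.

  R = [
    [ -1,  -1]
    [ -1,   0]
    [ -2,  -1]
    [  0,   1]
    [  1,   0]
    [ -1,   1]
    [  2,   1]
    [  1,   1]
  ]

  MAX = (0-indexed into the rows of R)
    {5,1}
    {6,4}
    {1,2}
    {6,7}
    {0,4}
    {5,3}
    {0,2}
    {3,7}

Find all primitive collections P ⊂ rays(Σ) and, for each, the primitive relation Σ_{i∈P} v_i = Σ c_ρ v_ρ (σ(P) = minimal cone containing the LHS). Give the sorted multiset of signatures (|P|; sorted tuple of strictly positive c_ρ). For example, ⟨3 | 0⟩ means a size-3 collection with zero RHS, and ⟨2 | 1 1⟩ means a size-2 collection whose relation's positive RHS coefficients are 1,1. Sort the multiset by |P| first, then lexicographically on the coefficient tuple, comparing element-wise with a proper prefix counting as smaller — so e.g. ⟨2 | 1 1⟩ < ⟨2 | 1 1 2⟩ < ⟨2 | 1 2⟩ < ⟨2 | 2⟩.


Minimal non-faces — 20 found among 8 rays, 8 max cones:

  P = {0,7}:  v_{0} + v_{7} = 0 ; sig = ⟨2 | 0⟩
  P = {1,4}:  v_{1} + v_{4} = 0 ; sig = ⟨2 | 0⟩
  P = {2,6}:  v_{2} + v_{6} = 0 ; sig = ⟨2 | 0⟩
  P = {0,1}:  v_{0} + v_{1} = v_{2} ; sig = ⟨2 | 1⟩
  P = {0,3}:  v_{0} + v_{3} = v_{1} ; sig = ⟨2 | 1⟩
  P = {0,6}:  v_{0} + v_{6} = v_{4} ; sig = ⟨2 | 1⟩
  P = {1,3}:  v_{1} + v_{3} = v_{5} ; sig = ⟨2 | 1⟩
  P = {1,6}:  v_{1} + v_{6} = v_{7} ; sig = ⟨2 | 1⟩
  P = {1,7}:  v_{1} + v_{7} = v_{3} ; sig = ⟨2 | 1⟩
  P = {2,4}:  v_{2} + v_{4} = v_{0} ; sig = ⟨2 | 1⟩
  P = {2,7}:  v_{2} + v_{7} = v_{1} ; sig = ⟨2 | 1⟩
  P = {3,4}:  v_{3} + v_{4} = v_{7} ; sig = ⟨2 | 1⟩
  P = {4,5}:  v_{4} + v_{5} = v_{3} ; sig = ⟨2 | 1⟩
  P = {4,7}:  v_{4} + v_{7} = v_{6} ; sig = ⟨2 | 1⟩
  P = {5,6}:  v_{5} + v_{6} = v_{3} + v_{7} ; sig = ⟨2 | 1 1⟩
  P = {0,5}:  v_{0} + v_{5} = 2·v_{1} ; sig = ⟨2 | 2⟩
  P = {2,3}:  v_{2} + v_{3} = 2·v_{1} ; sig = ⟨2 | 2⟩
  P = {3,6}:  v_{3} + v_{6} = 2·v_{7} ; sig = ⟨2 | 2⟩
  P = {5,7}:  v_{5} + v_{7} = 2·v_{3} ; sig = ⟨2 | 2⟩
  P = {2,5}:  v_{2} + v_{5} = 3·v_{1} ; sig = ⟨2 | 3⟩

Sorted signature multiset PRS(X):
    |P|=2: 20 collections, coeffs (), (), (), (1), (1), (1), (1), (1), (1), (1), (1), (1), (1), (1), (1,1), (2), (2), (2), (2), (3)


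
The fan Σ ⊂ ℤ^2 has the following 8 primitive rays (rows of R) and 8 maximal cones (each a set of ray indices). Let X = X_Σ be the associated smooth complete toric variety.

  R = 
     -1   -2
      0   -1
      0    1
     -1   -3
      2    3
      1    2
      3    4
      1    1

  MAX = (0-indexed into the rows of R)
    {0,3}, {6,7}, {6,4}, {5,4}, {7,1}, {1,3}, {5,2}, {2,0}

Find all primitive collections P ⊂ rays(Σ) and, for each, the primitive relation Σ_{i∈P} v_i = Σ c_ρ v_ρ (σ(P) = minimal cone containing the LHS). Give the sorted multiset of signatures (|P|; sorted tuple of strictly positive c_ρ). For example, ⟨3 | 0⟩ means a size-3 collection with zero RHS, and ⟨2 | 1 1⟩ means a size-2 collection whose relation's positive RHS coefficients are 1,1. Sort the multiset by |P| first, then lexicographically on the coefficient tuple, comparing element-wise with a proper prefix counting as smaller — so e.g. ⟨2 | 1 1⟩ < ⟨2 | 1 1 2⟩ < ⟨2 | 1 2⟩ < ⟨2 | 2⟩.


Minimal non-faces — 20 found among 8 rays, 8 max cones:

  P={0,5}:  v_{0} + v_{5} = 0  ⇒ sig = ⟨2 | 0⟩
  P={1,2}:  v_{1} + v_{2} = 0  ⇒ sig = ⟨2 | 0⟩
  P={0,1}:  v_{0} + v_{1} = v_{3}  ⇒ sig = ⟨2 | 1⟩
  P={0,4}:  v_{0} + v_{4} = v_{7}  ⇒ sig = ⟨2 | 1⟩
  P={0,7}:  v_{0} + v_{7} = v_{1}  ⇒ sig = ⟨2 | 1⟩
  P={1,5}:  v_{1} + v_{5} = v_{7}  ⇒ sig = ⟨2 | 1⟩
  P={2,3}:  v_{2} + v_{3} = v_{0}  ⇒ sig = ⟨2 | 1⟩
  P={2,7}:  v_{2} + v_{7} = v_{5}  ⇒ sig = ⟨2 | 1⟩
  P={3,5}:  v_{3} + v_{5} = v_{1}  ⇒ sig = ⟨2 | 1⟩
  P={4,7}:  v_{4} + v_{7} = v_{6}  ⇒ sig = ⟨2 | 1⟩
  P={5,7}:  v_{5} + v_{7} = v_{4}  ⇒ sig = ⟨2 | 1⟩
  P={2,6}:  v_{2} + v_{6} = v_{4} + v_{5}  ⇒ sig = ⟨2 | 1 1⟩
  P={3,4}:  v_{3} + v_{4} = v_{1} + v_{7}  ⇒ sig = ⟨2 | 1 1⟩
  P={3,6}:  v_{3} + v_{6} = v_{1} + 2·v_{7}  ⇒ sig = ⟨2 | 1 2⟩
  P={0,6}:  v_{0} + v_{6} = 2·v_{7}  ⇒ sig = ⟨2 | 2⟩
  P={1,4}:  v_{1} + v_{4} = 2·v_{7}  ⇒ sig = ⟨2 | 2⟩
  P={2,4}:  v_{2} + v_{4} = 2·v_{5}  ⇒ sig = ⟨2 | 2⟩
  P={3,7}:  v_{3} + v_{7} = 2·v_{1}  ⇒ sig = ⟨2 | 2⟩
  P={5,6}:  v_{5} + v_{6} = 2·v_{4}  ⇒ sig = ⟨2 | 2⟩
  P={1,6}:  v_{1} + v_{6} = 3·v_{7}  ⇒ sig = ⟨2 | 3⟩

so the primitive-relation signature multiset is
[⟨2 | 0⟩, ⟨2 | 0⟩, ⟨2 | 1⟩, ⟨2 | 1⟩, ⟨2 | 1⟩, ⟨2 | 1⟩, ⟨2 | 1⟩, ⟨2 | 1⟩, ⟨2 | 1⟩, ⟨2 | 1⟩, ⟨2 | 1⟩, ⟨2 | 1 1⟩, ⟨2 | 1 1⟩, ⟨2 | 1 2⟩, ⟨2 | 2⟩, ⟨2 | 2⟩, ⟨2 | 2⟩, ⟨2 | 2⟩, ⟨2 | 2⟩, ⟨2 | 3⟩]


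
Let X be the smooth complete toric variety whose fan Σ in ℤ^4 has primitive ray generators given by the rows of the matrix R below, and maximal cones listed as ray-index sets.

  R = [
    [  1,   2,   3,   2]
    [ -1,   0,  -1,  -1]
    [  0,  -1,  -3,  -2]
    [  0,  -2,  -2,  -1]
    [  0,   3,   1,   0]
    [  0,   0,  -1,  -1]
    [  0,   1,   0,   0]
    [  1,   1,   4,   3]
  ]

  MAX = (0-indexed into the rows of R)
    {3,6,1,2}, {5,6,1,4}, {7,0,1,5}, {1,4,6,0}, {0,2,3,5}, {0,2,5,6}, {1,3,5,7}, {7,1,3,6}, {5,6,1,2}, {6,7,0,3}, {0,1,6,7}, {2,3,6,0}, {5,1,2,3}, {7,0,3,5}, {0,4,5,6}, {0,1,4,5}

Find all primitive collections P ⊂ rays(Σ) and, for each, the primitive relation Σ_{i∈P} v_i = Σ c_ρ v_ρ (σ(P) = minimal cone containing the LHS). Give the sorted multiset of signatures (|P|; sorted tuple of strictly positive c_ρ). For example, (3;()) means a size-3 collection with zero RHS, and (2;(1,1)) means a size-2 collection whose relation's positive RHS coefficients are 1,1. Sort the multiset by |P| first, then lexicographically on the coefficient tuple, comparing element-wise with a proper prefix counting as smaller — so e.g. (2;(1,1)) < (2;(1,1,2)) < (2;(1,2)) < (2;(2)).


9 collections generate NE(X_Σ); each relation:

  P = {2,7}:  v_{2} + v_{7} = v_{0} + v_{3}  ⟹  sig = (2;(1,1))
  P = {3,4}:  v_{3} + v_{4} = v_{5} + v_{6}  ⟹  sig = (2;(1,1))
  P = {4,7}:  v_{4} + v_{7} = 2·v_{0} + v_{1}  ⟹  sig = (2;(1,2))
  P = {2,4}:  v_{2} + v_{4} = 2·v_{5} + 2·v_{6}  ⟹  sig = (2;(2,2))
  P = {0,1,3}:  v_{0} + v_{1} + v_{3} = 0  ⟹  sig = (3;())
  P = {3,5,6}:  v_{3} + v_{5} + v_{6} = v_{2}  ⟹  sig = (3;(1))
  P = {5,6,7}:  v_{5} + v_{6} + v_{7} = v_{0}  ⟹  sig = (3;(1))
  P = {0,1,2}:  v_{0} + v_{1} + v_{2} = v_{5} + v_{6}  ⟹  sig = (3;(1,1))
  P = {0,1,5,6}:  v_{0} + v_{1} + v_{5} + v_{6} = v_{4}  ⟹  sig = (4;(1))

so the primitive-relation signature multiset is
    |P|=2: 4 collections, coeffs (1,1), (1,1), (1,2), (2,2)
    |P|=3: 4 collections, coeffs (), (1), (1), (1,1)
    |P|=4: 1 collection, coeffs (1)


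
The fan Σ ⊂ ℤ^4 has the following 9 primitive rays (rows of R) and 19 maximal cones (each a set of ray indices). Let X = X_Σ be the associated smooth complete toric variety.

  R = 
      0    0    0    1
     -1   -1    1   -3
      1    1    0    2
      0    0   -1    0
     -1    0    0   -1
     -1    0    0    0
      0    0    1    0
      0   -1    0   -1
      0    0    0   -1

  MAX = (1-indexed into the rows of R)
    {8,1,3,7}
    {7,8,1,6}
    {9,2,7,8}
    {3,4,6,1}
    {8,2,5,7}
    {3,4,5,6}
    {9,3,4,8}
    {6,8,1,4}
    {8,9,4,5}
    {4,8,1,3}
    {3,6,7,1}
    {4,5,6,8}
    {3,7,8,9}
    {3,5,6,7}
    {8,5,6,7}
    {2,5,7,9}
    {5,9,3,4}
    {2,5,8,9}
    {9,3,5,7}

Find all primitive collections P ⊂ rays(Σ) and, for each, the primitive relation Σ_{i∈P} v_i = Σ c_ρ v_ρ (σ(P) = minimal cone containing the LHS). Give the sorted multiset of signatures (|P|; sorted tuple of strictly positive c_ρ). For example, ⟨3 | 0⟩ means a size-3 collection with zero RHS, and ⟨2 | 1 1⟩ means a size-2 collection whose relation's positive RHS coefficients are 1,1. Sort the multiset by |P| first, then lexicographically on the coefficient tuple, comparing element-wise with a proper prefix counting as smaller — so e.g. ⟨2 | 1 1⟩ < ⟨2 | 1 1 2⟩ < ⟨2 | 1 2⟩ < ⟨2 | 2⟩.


Primitive collections (11):

  • {1,9}:  v_{1} + v_{9} = 0  ⟹  sig = ⟨2 | 0⟩
  • {4,7}:  v_{4} + v_{7} = 0  ⟹  sig = ⟨2 | 0⟩
  • {1,5}:  v_{1} + v_{5} = v_{6}  ⟹  sig = ⟨2 | 1⟩
  • {6,9}:  v_{6} + v_{9} = v_{5}  ⟹  sig = ⟨2 | 1⟩
  • {2,3}:  v_{2} + v_{3} = v_{7} + v_{9}  ⟹  sig = ⟨2 | 1 1⟩
  • {1,2}:  v_{1} + v_{2} = v_{5} + v_{7} + v_{8}  ⟹  sig = ⟨2 | 1 1 1⟩
  • {2,4}:  v_{2} + v_{4} = v_{5} + v_{8} + v_{9}  ⟹  sig = ⟨2 | 1 1 1⟩
  • {2,6}:  v_{2} + v_{6} = 2·v_{5} + v_{7} + v_{8}  ⟹  sig = ⟨2 | 1 1 2⟩
  • {3,5,8}:  v_{3} + v_{5} + v_{8} = 0  ⟹  sig = ⟨3 | 0⟩
  • {3,6,8}:  v_{3} + v_{6} + v_{8} = v_{1}  ⟹  sig = ⟨3 | 1⟩
  • {5,7,8,9}:  v_{5} + v_{7} + v_{8} + v_{9} = v_{2}  ⟹  sig = ⟨4 | 1⟩

Hence PRS(X_Σ) =
    ⟨2 | 0⟩
    ⟨2 | 0⟩
    ⟨2 | 1⟩
    ⟨2 | 1⟩
    ⟨2 | 1 1⟩
    ⟨2 | 1 1 1⟩
    ⟨2 | 1 1 1⟩
    ⟨2 | 1 1 2⟩
    ⟨3 | 0⟩
    ⟨3 | 1⟩
    ⟨4 | 1⟩


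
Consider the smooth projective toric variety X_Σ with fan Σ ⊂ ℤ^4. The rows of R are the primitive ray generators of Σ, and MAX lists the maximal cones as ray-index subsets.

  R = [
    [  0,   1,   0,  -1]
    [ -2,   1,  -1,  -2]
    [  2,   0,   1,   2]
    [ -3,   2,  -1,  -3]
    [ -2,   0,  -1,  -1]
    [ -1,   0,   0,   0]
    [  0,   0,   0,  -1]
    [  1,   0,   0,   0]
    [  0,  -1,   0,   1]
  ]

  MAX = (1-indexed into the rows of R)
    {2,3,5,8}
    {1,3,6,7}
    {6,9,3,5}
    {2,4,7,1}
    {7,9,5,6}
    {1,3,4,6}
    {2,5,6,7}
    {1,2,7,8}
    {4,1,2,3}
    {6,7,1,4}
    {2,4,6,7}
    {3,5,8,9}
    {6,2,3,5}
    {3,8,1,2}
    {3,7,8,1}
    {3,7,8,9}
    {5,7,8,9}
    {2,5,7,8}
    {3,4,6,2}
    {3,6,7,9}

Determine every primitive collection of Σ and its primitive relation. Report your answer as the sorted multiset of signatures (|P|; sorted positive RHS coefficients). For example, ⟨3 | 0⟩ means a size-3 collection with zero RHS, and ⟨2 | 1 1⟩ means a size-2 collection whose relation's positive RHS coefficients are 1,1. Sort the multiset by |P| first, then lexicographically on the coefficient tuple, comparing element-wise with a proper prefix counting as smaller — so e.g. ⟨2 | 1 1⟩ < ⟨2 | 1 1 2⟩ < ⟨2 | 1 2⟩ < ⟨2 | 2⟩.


11 minimal non-faces of Δ(Σ) (on 9 rays):

  P={1,9}:  v_{1} + v_{9} = 0  ⟹  sig = ⟨2 | 0⟩
  P={6,8}:  v_{6} + v_{8} = 0  ⟹  sig = ⟨2 | 0⟩
  P={1,5}:  v_{1} + v_{5} = v_{2}  ⟹  sig = ⟨2 | 1⟩
  P={2,9}:  v_{2} + v_{9} = v_{5}  ⟹  sig = ⟨2 | 1⟩
  P={4,8}:  v_{4} + v_{8} = v_{1} + v_{2}  ⟹  sig = ⟨2 | 1 1⟩
  P={4,9}:  v_{4} + v_{9} = v_{2} + v_{6}  ⟹  sig = ⟨2 | 1 1⟩
  P={4,5}:  v_{4} + v_{5} = 2·v_{2} + v_{6}  ⟹  sig = ⟨2 | 1 2⟩
  P={3,5,7}:  v_{3} + v_{5} + v_{7} = 0  ⟹  sig = ⟨3 | 0⟩
  P={1,2,6}:  v_{1} + v_{2} + v_{6} = v_{4}  ⟹  sig = ⟨3 | 1⟩
  P={2,3,7}:  v_{2} + v_{3} + v_{7} = v_{1}  ⟹  sig = ⟨3 | 1⟩
  P={3,4,7}:  v_{3} + v_{4} + v_{7} = 2·v_{1} + v_{6}  ⟹  sig = ⟨3 | 1 2⟩

so the primitive-relation signature multiset is
{ ⟨2 | 0⟩ ×2,  ⟨2 | 1⟩ ×2,  ⟨2 | 1 1⟩ ×2,  ⟨2 | 1 2⟩,  ⟨3 | 0⟩,  ⟨3 | 1⟩ ×2,  ⟨3 | 1 2⟩ }


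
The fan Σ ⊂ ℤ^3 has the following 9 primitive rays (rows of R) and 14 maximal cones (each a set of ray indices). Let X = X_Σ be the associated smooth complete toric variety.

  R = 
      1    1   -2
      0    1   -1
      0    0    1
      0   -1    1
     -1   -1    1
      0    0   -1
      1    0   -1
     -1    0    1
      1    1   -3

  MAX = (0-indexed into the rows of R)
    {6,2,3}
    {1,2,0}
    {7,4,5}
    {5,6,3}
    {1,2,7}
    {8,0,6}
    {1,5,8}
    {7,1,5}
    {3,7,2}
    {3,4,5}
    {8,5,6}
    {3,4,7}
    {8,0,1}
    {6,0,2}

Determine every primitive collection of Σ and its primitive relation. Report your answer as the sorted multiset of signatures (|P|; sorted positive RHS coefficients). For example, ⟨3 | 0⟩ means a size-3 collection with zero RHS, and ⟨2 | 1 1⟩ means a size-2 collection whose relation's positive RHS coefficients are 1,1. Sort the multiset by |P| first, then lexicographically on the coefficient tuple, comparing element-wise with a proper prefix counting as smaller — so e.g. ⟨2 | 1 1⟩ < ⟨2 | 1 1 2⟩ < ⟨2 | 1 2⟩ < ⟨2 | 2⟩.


The 16 primitive collections of Σ (r=9, n=3):

  • {1,3}:  v_{1} + v_{3} = 0  →  sig = ⟨2 | 0⟩
  • {2,5}:  v_{2} + v_{5} = 0  →  sig = ⟨2 | 0⟩
  • {6,7}:  v_{6} + v_{7} = 0  →  sig = ⟨2 | 0⟩
  • {0,3}:  v_{0} + v_{3} = v_{6}  →  sig = ⟨2 | 1⟩
  • {0,4}:  v_{0} + v_{4} = v_{5}  →  sig = ⟨2 | 1⟩
  • {0,5}:  v_{0} + v_{5} = v_{8}  →  sig = ⟨2 | 1⟩
  • {0,7}:  v_{0} + v_{7} = v_{1}  →  sig = ⟨2 | 1⟩
  • {1,6}:  v_{1} + v_{6} = v_{0}  →  sig = ⟨2 | 1⟩
  • {2,8}:  v_{2} + v_{8} = v_{0}  →  sig = ⟨2 | 1⟩
  • {1,4}:  v_{1} + v_{4} = v_{5} + v_{7}  →  sig = ⟨2 | 1 1⟩
  • {2,4}:  v_{2} + v_{4} = v_{3} + v_{7}  →  sig = ⟨2 | 1 1⟩
  • {3,8}:  v_{3} + v_{8} = v_{5} + v_{6}  →  sig = ⟨2 | 1 1⟩
  • {4,6}:  v_{4} + v_{6} = v_{3} + v_{5}  →  sig = ⟨2 | 1 1⟩
  • {7,8}:  v_{7} + v_{8} = v_{1} + v_{5}  →  sig = ⟨2 | 1 1⟩
  • {4,8}:  v_{4} + v_{8} = 2·v_{5}  →  sig = ⟨2 | 2⟩
  • {3,5,7}:  v_{3} + v_{5} + v_{7} = v_{4}  →  sig = ⟨3 | 1⟩

Sorted signature multiset PRS(X):
    |P|=2: 15 collections, coeffs (), (), (), (1), (1), (1), (1), (1), (1), (1,1), (1,1), (1,1), (1,1), (1,1), (2)
    |P|=3: 1 collection, coeffs (1)


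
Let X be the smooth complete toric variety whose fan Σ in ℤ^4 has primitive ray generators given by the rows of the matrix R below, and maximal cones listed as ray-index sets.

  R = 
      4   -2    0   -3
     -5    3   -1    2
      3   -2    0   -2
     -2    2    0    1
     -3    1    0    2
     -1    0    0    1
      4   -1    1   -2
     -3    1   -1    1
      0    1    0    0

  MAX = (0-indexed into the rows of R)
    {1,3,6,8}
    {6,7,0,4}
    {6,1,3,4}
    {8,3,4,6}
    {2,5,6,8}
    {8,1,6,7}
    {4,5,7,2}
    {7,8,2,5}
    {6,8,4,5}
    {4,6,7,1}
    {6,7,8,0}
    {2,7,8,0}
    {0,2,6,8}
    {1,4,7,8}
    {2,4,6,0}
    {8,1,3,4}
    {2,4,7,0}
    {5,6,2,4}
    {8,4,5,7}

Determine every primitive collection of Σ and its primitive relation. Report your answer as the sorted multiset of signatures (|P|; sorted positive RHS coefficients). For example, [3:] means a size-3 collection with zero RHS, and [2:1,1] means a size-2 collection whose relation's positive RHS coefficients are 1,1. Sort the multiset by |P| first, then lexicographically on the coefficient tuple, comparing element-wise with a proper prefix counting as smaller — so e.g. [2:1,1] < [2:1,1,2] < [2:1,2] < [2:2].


Σ has 14 primitive collections:

  • {0,5}:  v_{0} + v_{5} = v_{2}  ⟹  sig = [2:1]
  • {3,7}:  v_{3} + v_{7} = v_{1}  ⟹  sig = [2:1]
  • {2,3}:  v_{2} + v_{3} = v_{6} + v_{7}  ⟹  sig = [2:1,1]
  • {3,5}:  v_{3} + v_{5} = v_{4} + v_{8}  ⟹  sig = [2:1,1]
  • {1,5}:  v_{1} + v_{5} = v_{4} + v_{7} + v_{8}  ⟹  sig = [2:1,1,1]
  • {1,2}:  v_{1} + v_{2} = v_{6} + 2·v_{7}  ⟹  sig = [2:1,2]
  • {0,3}:  v_{0} + v_{3} = 2·v_{6} + 2·v_{7}  ⟹  sig = [2:2,2]
  • {0,1}:  v_{0} + v_{1} = 2·v_{6} + 3·v_{7}  ⟹  sig = [2:2,3]
  • {2,4,8}:  v_{2} + v_{4} + v_{8} = 0  ⟹  sig = [3:]
  • {5,6,7}:  v_{5} + v_{6} + v_{7} = 0  ⟹  sig = [3:]
  • {2,6,7}:  v_{2} + v_{6} + v_{7} = v_{0}  ⟹  sig = [3:1]
  • {0,4,8}:  v_{0} + v_{4} + v_{8} = v_{6} + v_{7}  ⟹  sig = [3:1,1]
  • {4,6,7,8}:  v_{4} + v_{6} + v_{7} + v_{8} = v_{3}  ⟹  sig = [4:1]
  • {1,4,6,8}:  v_{1} + v_{4} + v_{6} + v_{8} = 2·v_{3}  ⟹  sig = [4:2]

Sorted signature multiset PRS(X):
[[2:1], [2:1], [2:1,1], [2:1,1], [2:1,1,1], [2:1,2], [2:2,2], [2:2,3], [3:], [3:], [3:1], [3:1,1], [4:1], [4:2]]


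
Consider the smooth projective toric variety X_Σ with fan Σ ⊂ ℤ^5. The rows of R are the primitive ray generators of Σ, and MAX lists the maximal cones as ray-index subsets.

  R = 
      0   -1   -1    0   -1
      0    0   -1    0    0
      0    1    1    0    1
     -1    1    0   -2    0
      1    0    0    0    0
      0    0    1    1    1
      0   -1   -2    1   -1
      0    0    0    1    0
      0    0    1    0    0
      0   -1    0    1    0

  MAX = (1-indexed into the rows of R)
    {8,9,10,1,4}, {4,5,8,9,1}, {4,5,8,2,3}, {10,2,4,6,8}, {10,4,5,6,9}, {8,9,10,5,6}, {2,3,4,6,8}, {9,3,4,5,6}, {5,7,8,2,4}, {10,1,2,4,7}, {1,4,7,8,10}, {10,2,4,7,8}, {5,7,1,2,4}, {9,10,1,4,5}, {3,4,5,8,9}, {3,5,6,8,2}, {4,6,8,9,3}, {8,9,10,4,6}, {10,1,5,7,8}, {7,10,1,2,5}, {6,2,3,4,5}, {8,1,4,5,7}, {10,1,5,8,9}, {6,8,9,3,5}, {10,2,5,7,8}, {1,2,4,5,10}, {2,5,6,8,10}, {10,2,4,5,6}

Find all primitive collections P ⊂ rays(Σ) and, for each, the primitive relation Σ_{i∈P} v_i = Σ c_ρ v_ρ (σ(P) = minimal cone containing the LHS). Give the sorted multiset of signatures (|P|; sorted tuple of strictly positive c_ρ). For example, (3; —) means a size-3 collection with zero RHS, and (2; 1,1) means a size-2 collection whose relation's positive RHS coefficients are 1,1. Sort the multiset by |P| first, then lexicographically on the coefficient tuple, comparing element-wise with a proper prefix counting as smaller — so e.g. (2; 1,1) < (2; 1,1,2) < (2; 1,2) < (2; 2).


|primitive collections| = 11. Relations:

  P={1,3}:  v_{1} + v_{3} = 0 ; sig = (2; —)
  P={2,9}:  v_{2} + v_{9} = 0 ; sig = (2; —)
  P={1,6}:  v_{1} + v_{6} = v_{10} ; sig = (2; 1)
  P={3,10}:  v_{3} + v_{10} = v_{6} ; sig = (2; 1)
  P={3,7}:  v_{3} + v_{7} = v_{2} + v_{8} ; sig = (2; 1,1)
  P={7,9}:  v_{7} + v_{9} = v_{1} + v_{8} ; sig = (2; 1,1)
  P={6,7}:  v_{6} + v_{7} = v_{2} + v_{8} + v_{10} ; sig = (2; 1,1,1)
  P={1,2,8}:  v_{1} + v_{2} + v_{8} = v_{7} ; sig = (3; 1)
  P={4,5,8,10}:  v_{4} + v_{5} + v_{8} + v_{10} = 0 ; sig = (4; —)
  P={4,5,6,8}:  v_{4} + v_{5} + v_{6} + v_{8} = v_{3} ; sig = (4; 1)
  P={4,5,7,10}:  v_{4} + v_{5} + v_{7} + v_{10} = v_{1} + v_{2} ; sig = (4; 1,1)

Hence PRS(X_Σ) =
    (2; —)
    (2; —)
    (2; 1)
    (2; 1)
    (2; 1,1)
    (2; 1,1)
    (2; 1,1,1)
    (3; 1)
    (4; —)
    (4; 1)
    (4; 1,1)


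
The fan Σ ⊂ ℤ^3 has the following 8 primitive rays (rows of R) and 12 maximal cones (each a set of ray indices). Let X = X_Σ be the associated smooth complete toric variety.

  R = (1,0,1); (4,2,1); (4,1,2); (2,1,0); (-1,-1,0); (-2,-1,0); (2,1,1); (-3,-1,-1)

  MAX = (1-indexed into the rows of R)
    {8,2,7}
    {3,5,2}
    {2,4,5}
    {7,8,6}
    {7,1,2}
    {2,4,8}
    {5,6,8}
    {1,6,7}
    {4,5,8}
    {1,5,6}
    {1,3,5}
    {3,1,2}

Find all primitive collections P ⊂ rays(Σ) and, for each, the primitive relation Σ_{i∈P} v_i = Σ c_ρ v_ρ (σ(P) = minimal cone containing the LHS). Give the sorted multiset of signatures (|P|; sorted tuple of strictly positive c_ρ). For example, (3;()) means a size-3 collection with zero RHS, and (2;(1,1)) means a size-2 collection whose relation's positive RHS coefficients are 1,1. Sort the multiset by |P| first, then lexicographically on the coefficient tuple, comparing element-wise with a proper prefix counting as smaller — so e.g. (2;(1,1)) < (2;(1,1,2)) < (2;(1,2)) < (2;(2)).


The 12 primitive collections of Σ (r=8, n=3):

  P = {4,6}:  v_{4} + v_{6} = 0  so sig = (2;())
  P = {1,8}:  v_{1} + v_{8} = v_{6}  so sig = (2;(1))
  P = {2,6}:  v_{2} + v_{6} = v_{7}  so sig = (2;(1))
  P = {3,8}:  v_{3} + v_{8} = v_{1}  so sig = (2;(1))
  P = {4,7}:  v_{4} + v_{7} = v_{2}  so sig = (2;(1))
  P = {5,7}:  v_{5} + v_{7} = v_{1}  so sig = (2;(1))
  P = {1,4}:  v_{1} + v_{4} = v_{2} + v_{5}  so sig = (2;(1,1))
  P = {3,7}:  v_{3} + v_{7} = 2·v_{1} + v_{2}  so sig = (2;(1,2))
  P = {3,6}:  v_{3} + v_{6} = 2·v_{1}  so sig = (2;(2))
  P = {3,4}:  v_{3} + v_{4} = 2·v_{2} + 2·v_{5}  so sig = (2;(2,2))
  P = {2,5,8}:  v_{2} + v_{5} + v_{8} = 0  so sig = (3;())
  P = {1,2,5}:  v_{1} + v_{2} + v_{5} = v_{3}  so sig = (3;(1))

Hence PRS(X_Σ) =
{ (2;()),  (2;(1)) ×5,  (2;(1,1)),  (2;(1,2)),  (2;(2)),  (2;(2,2)),  (3;()),  (3;(1)) }
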